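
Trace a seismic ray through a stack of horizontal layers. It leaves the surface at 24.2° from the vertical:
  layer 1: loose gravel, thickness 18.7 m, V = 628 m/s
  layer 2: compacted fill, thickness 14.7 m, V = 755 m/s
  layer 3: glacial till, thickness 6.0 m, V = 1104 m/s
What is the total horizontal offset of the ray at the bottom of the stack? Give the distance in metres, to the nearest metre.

Apply Snell's law at each interface; in layer i the horizontal offset is hᵢ·tan θᵢ.
Layer 1: θ = 24.20°; offset = 18.7·tan 24.20° = 8.404 m.
Layer 2: sin θ = 755·sin 24.2°/628 = 0.4928, θ = 29.53°; offset = 14.7·tan 29.53° = 8.326 m.
Layer 3: sin θ = 1104·sin 24.2°/628 = 0.7206, θ = 46.11°; offset = 6.0·tan 46.11° = 6.236 m.
Summing the layer offsets gives 22.966 m.

23 m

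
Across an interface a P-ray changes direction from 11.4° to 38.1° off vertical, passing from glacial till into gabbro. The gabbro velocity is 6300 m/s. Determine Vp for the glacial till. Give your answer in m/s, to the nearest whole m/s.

Snell's law: sin 11.4°/V₁ = sin 38.1°/V₂.
V₁ = V₂·sin 11.4°/sin 38.1° = 6300 × 0.3203 = 2018.10 m/s.

2018 m/s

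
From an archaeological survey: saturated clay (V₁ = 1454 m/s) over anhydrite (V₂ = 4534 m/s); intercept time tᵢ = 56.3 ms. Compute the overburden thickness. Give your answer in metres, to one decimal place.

h = tᵢ·V₁·V₂ / (2·√(V₂²−V₁²)).
√(V₂²−V₁²) = √(4534² − 1454²) = 4294.5 m/s.
h = 0.0563 s × 1454 × 4534 / (2 × 4294.5) = 43.21 m.

43.2 m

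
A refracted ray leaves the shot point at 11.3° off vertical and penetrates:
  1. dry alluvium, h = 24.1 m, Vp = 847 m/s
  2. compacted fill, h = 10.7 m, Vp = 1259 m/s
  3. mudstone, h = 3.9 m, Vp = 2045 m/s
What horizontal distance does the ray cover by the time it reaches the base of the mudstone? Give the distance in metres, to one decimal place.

10.2 m

Apply Snell's law at each interface; in layer i the horizontal offset is hᵢ·tan θᵢ.
Layer 1: θ = 11.30°; offset = 24.1·tan 11.30° = 4.816 m.
Layer 2: sin θ = 1259·sin 11.3°/847 = 0.2913, θ = 16.93°; offset = 10.7·tan 16.93° = 3.258 m.
Layer 3: sin θ = 2045·sin 11.3°/847 = 0.4731, θ = 28.24°; offset = 3.9·tan 28.24° = 2.094 m.
Summing the layer offsets gives 10.168 m.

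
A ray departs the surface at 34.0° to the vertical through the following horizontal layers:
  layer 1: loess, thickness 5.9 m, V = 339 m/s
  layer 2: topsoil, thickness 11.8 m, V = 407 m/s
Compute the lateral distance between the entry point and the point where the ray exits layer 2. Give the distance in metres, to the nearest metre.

p = sin θ₁/V₁ = sin 34.0°/339 = 1.6495e-03 s/m is conserved through the stack.
Layer 1: θ = 34.00°; offset = 5.9·tan 34.00° = 3.980 m.
Layer 2: sin θ = p·407 = 0.6714 → θ = 42.17°; offset = 11.8·tan 42.17° = 10.689 m.
Total horizontal offset = 14.669 m.

15 m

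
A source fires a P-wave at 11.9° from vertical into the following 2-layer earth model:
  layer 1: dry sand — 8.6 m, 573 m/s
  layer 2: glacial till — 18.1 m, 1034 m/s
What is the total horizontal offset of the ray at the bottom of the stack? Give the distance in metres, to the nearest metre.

9 m

Apply Snell's law at each interface; in layer i the horizontal offset is hᵢ·tan θᵢ.
Layer 1: θ = 11.90°; offset = 8.6·tan 11.90° = 1.812 m.
Layer 2: sin θ = 1034·sin 11.9°/573 = 0.3721, θ = 21.85°; offset = 18.1·tan 21.85° = 7.256 m.
Σ offsets = 9.068 m.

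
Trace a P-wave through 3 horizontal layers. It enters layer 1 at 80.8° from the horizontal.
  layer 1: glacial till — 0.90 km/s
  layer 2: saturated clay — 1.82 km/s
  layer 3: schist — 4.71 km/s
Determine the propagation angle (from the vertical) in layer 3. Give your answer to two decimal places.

56.79°

From the normal: θ₁ = 90° − 80.8° = 9.2°.
Snell's law across each interface conserves sin θ / V, so sin θ_3 = V_3·sin θ₁/V₁.
sin θ_3 = 4.71 × sin 9.2° / 0.90 = 0.8367.
θ_3 = arcsin 0.8367 = 56.79°.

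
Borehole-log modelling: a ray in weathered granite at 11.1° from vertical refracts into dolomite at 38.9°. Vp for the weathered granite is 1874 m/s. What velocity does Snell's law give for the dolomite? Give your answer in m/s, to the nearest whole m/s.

6113 m/s

sin 11.1° = 0.1925; sin 38.9° = 0.6280.
V₂ = V₁·(sin θ₂/sin θ₁) = 1874·(0.6280/0.1925) = 6112.56 m/s.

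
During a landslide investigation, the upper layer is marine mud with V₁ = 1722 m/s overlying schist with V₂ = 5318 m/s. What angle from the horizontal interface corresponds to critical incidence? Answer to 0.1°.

Critical incidence: sin θ_c = V₁/V₂ = 1722/5318 = 0.3238.
θ_c = arcsin 0.3238 = 18.89°.
Measured from the interface: 90° − 18.89° = 71.11°.

71.1°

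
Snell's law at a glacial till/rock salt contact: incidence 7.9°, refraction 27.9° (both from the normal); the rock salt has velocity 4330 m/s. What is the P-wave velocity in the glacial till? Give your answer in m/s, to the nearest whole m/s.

Snell's law: sin 7.9°/V₁ = sin 27.9°/V₂.
V₁ = V₂·sin 7.9°/sin 27.9° = 4330 × 0.2937 = 1271.85 m/s.

1272 m/s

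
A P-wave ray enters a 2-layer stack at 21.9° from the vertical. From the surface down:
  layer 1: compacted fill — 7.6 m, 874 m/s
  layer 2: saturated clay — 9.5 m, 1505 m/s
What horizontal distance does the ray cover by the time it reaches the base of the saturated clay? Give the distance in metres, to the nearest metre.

11 m

Ray parameter p = sin 21.9° / 874 m/s = 4.2676e-04 s/m.
Layer 1: θ = 21.90°; offset = 7.6·tan 21.90° = 3.055 m.
Layer 2: sin θ = p·1505 = 0.6423 → θ = 39.96°; offset = 9.5·tan 39.96° = 7.961 m.
Σ offsets = 11.016 m.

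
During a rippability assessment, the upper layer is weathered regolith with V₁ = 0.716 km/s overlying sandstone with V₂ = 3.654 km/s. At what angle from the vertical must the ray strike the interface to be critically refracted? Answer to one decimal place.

Critical incidence: sin θ_c = V₁/V₂ = 0.716/3.654 = 0.1959.
θ_c = arcsin 0.1959 = 11.30°.

11.3°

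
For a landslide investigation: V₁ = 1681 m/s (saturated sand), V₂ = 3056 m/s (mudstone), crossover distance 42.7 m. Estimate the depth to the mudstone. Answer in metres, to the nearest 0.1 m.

x_cross = 2h·√((V₂+V₁)/(V₂−V₁)) → h = x_cross / (2·√((V₂+V₁)/(V₂−V₁))).
√((V₂+V₁)/(V₂−V₁)) = √((3056+1681)/(3056−1681)) = 1.8561.
h = 42.7 / (2·1.8561) = 11.50 m.

11.5 m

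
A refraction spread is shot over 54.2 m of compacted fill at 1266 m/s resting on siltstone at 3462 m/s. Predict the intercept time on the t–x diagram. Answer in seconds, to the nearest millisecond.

0.080 s

θ_c = arcsin(V₁/V₂) = arcsin(1266/3462) = 21.45°; cos θ_c = 0.9307.
tᵢ = 2h·cos θ_c / V₁ = 2·54.2·0.9307 / 1266 = 0.07969 s.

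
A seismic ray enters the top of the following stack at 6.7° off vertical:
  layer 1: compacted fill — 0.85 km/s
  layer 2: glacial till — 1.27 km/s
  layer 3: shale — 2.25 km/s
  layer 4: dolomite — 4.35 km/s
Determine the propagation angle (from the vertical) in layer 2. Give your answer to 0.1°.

10.0°

Ray parameter p = sin 6.7° / 0.85 = 1.3726e-01 s/km.
sin θ_2 = p·V_2 = 1.3726e-01 × 1.27 = 0.1743.
θ_2 = arcsin 0.1743 = 10.04°.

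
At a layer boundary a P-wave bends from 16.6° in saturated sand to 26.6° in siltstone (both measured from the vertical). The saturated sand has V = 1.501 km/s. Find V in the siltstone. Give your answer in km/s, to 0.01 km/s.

2.35 km/s

Snell's law: sin 16.6°/V₁ = sin 26.6°/V₂.
V₂ = V₁·sin 26.6°/sin 16.6° = 1.501 × 1.5673 = 2.35 km/s.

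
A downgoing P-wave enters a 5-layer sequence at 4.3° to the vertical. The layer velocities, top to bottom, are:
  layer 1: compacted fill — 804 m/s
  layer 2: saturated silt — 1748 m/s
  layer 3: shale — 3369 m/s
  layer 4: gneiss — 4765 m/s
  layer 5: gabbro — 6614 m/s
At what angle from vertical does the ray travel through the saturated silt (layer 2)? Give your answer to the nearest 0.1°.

Ray parameter p = sin 4.3° / 804 = 9.3257e-05 s/m.
sin θ_2 = p·V_2 = 9.3257e-05 × 1748 = 0.1630.
θ_2 = arcsin 0.1630 = 9.38°.

9.4°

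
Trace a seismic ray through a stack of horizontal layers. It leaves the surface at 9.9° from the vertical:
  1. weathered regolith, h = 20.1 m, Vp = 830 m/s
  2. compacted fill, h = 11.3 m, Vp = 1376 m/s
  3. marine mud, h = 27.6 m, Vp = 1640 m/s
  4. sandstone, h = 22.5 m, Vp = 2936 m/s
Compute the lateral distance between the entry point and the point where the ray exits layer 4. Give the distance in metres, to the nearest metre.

34 m

p = sin θ₁/V₁ = sin 9.9°/830 = 2.0714e-04 s/m is conserved through the stack.
Layer 1: θ = 9.90°; offset = 20.1·tan 9.90° = 3.508 m.
Layer 2: sin θ = p·1376 = 0.2850 → θ = 16.56°; offset = 11.3·tan 16.56° = 3.360 m.
Layer 3: sin θ = p·1640 = 0.3397 → θ = 19.86°; offset = 27.6·tan 19.86° = 9.969 m.
Layer 4: sin θ = p·2936 = 0.6082 → θ = 37.46°; offset = 22.5·tan 37.46° = 17.238 m.
Σ offsets = 34.076 m.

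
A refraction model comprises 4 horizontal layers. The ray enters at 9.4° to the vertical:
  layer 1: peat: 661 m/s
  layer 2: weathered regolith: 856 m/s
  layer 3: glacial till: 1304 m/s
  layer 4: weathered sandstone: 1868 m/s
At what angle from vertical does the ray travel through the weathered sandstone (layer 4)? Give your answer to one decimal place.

Ray parameter p = sin 9.4° / 661 = 2.4709e-04 s/m.
sin θ_4 = p·V_4 = 2.4709e-04 × 1868 = 0.4616.
θ_4 = arcsin 0.4616 = 27.49°.

27.5°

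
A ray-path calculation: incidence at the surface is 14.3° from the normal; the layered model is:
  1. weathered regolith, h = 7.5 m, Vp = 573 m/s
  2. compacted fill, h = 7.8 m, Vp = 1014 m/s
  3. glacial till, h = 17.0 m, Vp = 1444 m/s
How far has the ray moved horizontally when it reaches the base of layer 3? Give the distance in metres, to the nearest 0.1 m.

Ray parameter p = sin 14.3° / 573 m/s = 4.3106e-04 s/m.
Layer 1: θ = 14.30°; offset = 7.5·tan 14.30° = 1.912 m.
Layer 2: sin θ = p·1014 = 0.4371 → θ = 25.92°; offset = 7.8·tan 25.92° = 3.791 m.
Layer 3: sin θ = p·1444 = 0.6225 → θ = 38.50°; offset = 17.0·tan 38.50° = 13.520 m.
Total horizontal offset = 19.223 m.

19.2 m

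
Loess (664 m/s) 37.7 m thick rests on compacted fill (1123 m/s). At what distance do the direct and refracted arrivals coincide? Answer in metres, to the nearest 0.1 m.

θ_c = arcsin(664/1123) = 36.25°, so cos θ_c = 0.8065 and tᵢ = 2h cos θ_c/V₁ = 0.0916 s.
At crossover x/V₁ = x/V₂ + tᵢ ⇒ x = tᵢ/(1/V₁ − 1/V₂) = 0.09158/(1.5060e-03 − 8.9047e-04) = 148.77 m.

148.8 m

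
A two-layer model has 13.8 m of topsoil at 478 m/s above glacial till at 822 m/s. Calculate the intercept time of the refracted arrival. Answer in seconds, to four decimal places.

0.0470 s

θ_c = arcsin(V₁/V₂) = arcsin(478/822) = 35.56°; cos θ_c = 0.8135.
tᵢ = 2h·cos θ_c / V₁ = 2·13.8·0.8135 / 478 = 0.04697 s.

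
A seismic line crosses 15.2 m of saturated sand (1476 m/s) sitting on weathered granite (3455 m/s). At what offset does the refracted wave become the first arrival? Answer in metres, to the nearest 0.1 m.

48.0 m

θ_c = arcsin(1476/3455) = 25.29°, so cos θ_c = 0.9042 and tᵢ = 2h cos θ_c/V₁ = 0.0186 s.
At crossover x/V₁ = x/V₂ + tᵢ ⇒ x = tᵢ/(1/V₁ − 1/V₂) = 0.01862/(6.7751e-04 − 2.8944e-04) = 47.99 m.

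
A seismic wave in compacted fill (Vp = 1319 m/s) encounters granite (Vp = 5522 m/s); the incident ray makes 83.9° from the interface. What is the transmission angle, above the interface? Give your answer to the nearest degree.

64°

Convert to the normal: θ₁ = 90° − 83.9° = 6.1°.
sin θ₁/V₁ = sin θ₂/V₂ ⇒ sin θ₂ = 5522·sin 6.1°/1319 = 5522·0.1063/1319 = 0.4449.
θ₂ = arcsin 0.4449 = 26.42° from the normal.
From the interface: 90° − 26.42° = 63.58°.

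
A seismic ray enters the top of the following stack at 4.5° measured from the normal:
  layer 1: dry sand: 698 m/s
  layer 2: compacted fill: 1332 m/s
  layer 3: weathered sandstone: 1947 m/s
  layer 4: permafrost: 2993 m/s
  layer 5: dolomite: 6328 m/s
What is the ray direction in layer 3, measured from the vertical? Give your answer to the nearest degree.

Ray parameter p = sin 4.5° / 698 = 1.1241e-04 s/m.
sin θ_3 = p·V_3 = 1.1241e-04 × 1947 = 0.2189.
θ_3 = arcsin 0.2189 = 12.64°.

13°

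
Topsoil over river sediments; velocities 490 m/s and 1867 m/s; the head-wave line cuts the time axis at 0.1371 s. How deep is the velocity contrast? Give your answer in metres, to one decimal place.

θ_c = arcsin(490/1867) = 15.22°; cos θ_c = 0.9649.
tᵢ = 2h cos θ_c/V₁ ⇒ h = tᵢ·V₁/(2 cos θ_c) = 0.1371·490/(2·0.9649) = 34.81 m.

34.8 m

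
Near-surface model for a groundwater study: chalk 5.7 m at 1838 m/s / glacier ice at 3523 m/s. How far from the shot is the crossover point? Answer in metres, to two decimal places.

20.33 m

θ_c = arcsin(1838/3523) = 31.45°, so cos θ_c = 0.8531 and tᵢ = 2h cos θ_c/V₁ = 0.0053 s.
At crossover x/V₁ = x/V₂ + tᵢ ⇒ x = tᵢ/(1/V₁ − 1/V₂) = 0.00529/(5.4407e-04 − 2.8385e-04) = 20.33 m.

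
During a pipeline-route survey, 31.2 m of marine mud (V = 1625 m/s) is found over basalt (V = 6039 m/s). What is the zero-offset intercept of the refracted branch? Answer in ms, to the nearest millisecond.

37 ms

tᵢ = 2h·√(V₂²−V₁²)/(V₁V₂).
√(V₂²−V₁²) = √(6039²−1625²) = 5816.3 m/s.
tᵢ = 2·31.2·5816.3/(1625·6039) = 0.03698 s.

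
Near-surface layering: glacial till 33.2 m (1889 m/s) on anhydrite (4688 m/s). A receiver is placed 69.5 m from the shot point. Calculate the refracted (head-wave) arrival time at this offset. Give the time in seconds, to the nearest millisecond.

θ_c = arcsin(V₁/V₂) = arcsin(1889/4688) = 23.76°, cos θ_c = 0.9152.
Intercept time tᵢ = 2h cos θ_c / V₁ = 2·33.2·0.9152/1889 = 0.03217 s.
t = x/V₂ + tᵢ = 69.5/4688 + 0.03217 = 0.04700 s.

0.047 s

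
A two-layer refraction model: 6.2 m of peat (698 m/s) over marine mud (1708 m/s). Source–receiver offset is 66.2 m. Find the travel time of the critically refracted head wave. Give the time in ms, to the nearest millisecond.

55 ms

θ_c = arcsin(V₁/V₂) = arcsin(698/1708) = 24.12°, cos θ_c = 0.9127.
Intercept time tᵢ = 2h cos θ_c / V₁ = 2·6.2·0.9127/698 = 0.01621 s.
t = x/V₂ + tᵢ = 66.2/1708 + 0.01621 = 0.05497 s.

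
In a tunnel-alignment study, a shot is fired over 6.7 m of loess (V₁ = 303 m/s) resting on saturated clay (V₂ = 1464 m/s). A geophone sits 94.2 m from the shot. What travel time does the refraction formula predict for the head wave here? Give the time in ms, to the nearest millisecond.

t = x/V₂ + 2h·√(V₂²−V₁²)/(V₁V₂).
√(V₂²−V₁²) = √(1464²−303²) = 1432.3 m/s; delay term = 2·6.7·1432.3/(303·1464) = 0.04327 s.
t = 94.2/1464 + 0.04327 = 0.10761 s.

108 ms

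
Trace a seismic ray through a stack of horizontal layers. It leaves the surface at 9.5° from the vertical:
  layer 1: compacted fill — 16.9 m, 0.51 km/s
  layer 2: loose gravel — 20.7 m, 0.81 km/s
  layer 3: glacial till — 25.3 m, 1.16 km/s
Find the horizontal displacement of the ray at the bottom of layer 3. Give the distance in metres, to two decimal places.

18.70 m

p = sin θ₁/V₁ = sin 9.5°/0.51 = 3.2362e-01 s/km is conserved through the stack.
Layer 1: θ = 9.50°; offset = 16.9·tan 9.50° = 2.8281 m.
Layer 2: sin θ = p·0.81 = 0.2621 → θ = 15.20°; offset = 20.7·tan 15.20° = 5.6228 m.
Layer 3: sin θ = p·1.16 = 0.3754 → θ = 22.05°; offset = 25.3·tan 22.05° = 10.2471 m.
Σ offsets = 18.6980 m.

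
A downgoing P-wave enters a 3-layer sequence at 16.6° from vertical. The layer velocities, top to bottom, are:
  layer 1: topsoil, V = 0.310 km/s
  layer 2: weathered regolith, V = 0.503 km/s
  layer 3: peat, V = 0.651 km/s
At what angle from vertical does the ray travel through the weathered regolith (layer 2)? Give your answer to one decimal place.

27.6°

Ray parameter p = sin 16.6° / 0.310 = 9.2158e-01 s/km.
sin θ_2 = p·V_2 = 9.2158e-01 × 0.503 = 0.4636.
θ_2 = arcsin 0.4636 = 27.62°.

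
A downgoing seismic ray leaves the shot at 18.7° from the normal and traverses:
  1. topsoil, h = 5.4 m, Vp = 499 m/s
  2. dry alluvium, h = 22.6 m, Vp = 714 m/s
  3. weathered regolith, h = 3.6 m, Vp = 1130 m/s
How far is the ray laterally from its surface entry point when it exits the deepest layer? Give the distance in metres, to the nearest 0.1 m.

17.3 m

p = sin θ₁/V₁ = sin 18.7°/499 = 6.4251e-04 s/m is conserved through the stack.
Layer 1: θ = 18.70°; offset = 5.4·tan 18.70° = 1.828 m.
Layer 2: sin θ = p·714 = 0.4588 → θ = 27.31°; offset = 22.6·tan 27.31° = 11.668 m.
Layer 3: sin θ = p·1130 = 0.7260 → θ = 46.56°; offset = 3.6·tan 46.56° = 3.801 m.
Summing the layer offsets gives 17.297 m.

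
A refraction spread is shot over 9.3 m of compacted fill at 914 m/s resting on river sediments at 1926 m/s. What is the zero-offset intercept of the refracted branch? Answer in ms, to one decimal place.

17.9 ms

θ_c = arcsin(V₁/V₂) = arcsin(914/1926) = 28.33°; cos θ_c = 0.8802.
tᵢ = 2h·cos θ_c / V₁ = 2·9.3·0.8802 / 914 = 0.01791 s.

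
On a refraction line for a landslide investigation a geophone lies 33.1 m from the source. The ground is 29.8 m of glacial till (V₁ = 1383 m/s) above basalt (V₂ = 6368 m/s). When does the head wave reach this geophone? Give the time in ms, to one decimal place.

t = x/V₂ + 2h·√(V₂²−V₁²)/(V₁V₂).
√(V₂²−V₁²) = √(6368²−1383²) = 6216.0 m/s; delay term = 2·29.8·6216.0/(1383·6368) = 0.04207 s.
t = 33.1/6368 + 0.04207 = 0.04726 s.

47.3 ms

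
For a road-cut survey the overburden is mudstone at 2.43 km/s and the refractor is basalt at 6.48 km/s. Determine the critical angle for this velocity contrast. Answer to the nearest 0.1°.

22.0°

At critical incidence the refracted ray runs along the interface (θ₂ = 90°), so sin θ_c = V₁/V₂.
θ_c = arcsin(2.43/6.48) = arcsin 0.3750 = 22.02°.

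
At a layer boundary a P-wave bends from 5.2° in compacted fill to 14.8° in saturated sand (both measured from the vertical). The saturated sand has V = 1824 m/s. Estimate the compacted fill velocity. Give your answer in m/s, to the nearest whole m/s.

Snell's law: sin 5.2°/V₁ = sin 14.8°/V₂.
V₁ = V₂·sin 5.2°/sin 14.8° = 1824 × 0.3548 = 647.16 m/s.

647 m/s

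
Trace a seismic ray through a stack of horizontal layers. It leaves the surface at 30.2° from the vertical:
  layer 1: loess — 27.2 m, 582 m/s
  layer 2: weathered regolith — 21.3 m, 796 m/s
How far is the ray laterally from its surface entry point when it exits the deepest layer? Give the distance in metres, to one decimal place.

36.0 m

Apply Snell's law at each interface; in layer i the horizontal offset is hᵢ·tan θᵢ.
Layer 1: θ = 30.20°; offset = 27.2·tan 30.20° = 15.831 m.
Layer 2: sin θ = 796·sin 30.2°/582 = 0.6880, θ = 43.47°; offset = 21.3·tan 43.47° = 20.192 m.
Total horizontal offset = 36.023 m.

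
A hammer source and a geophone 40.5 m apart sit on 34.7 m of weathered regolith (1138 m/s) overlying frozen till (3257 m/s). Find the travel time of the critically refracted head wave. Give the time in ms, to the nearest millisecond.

θ_c = arcsin(V₁/V₂) = arcsin(1138/3257) = 20.45°, cos θ_c = 0.9370.
Intercept time tᵢ = 2h cos θ_c / V₁ = 2·34.7·0.9370/1138 = 0.05714 s.
t = x/V₂ + tᵢ = 40.5/3257 + 0.05714 = 0.06958 s.

70 ms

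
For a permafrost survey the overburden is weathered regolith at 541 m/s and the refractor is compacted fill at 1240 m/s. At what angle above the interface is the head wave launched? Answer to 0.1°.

64.1°

At critical incidence the refracted ray runs along the interface (θ₂ = 90°), so sin θ_c = V₁/V₂.
θ_c = arcsin(541/1240) = arcsin 0.4363 = 25.87°.
Measured from the interface: 90° − 25.87° = 64.13°.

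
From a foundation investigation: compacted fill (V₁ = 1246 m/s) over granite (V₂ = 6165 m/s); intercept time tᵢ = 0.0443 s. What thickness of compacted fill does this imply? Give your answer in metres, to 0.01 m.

θ_c = arcsin(1246/6165) = 11.66°; cos θ_c = 0.9794.
tᵢ = 2h cos θ_c/V₁ ⇒ h = tᵢ·V₁/(2 cos θ_c) = 0.0443·1246/(2·0.9794) = 28.18 m.

28.18 m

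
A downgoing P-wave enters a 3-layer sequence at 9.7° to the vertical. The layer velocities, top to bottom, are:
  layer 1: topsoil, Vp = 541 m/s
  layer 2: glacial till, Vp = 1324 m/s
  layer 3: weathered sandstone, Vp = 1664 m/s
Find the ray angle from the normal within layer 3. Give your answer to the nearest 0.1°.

Snell's law across each interface conserves sin θ / V, so sin θ_3 = V_3·sin θ₁/V₁.
sin θ_3 = 1664 × sin 9.7° / 541 = 0.5182.
θ_3 = arcsin 0.5182 = 31.21°.

31.2°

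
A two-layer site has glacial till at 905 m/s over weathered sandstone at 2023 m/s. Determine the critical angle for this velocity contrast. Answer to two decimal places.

At critical incidence the refracted ray runs along the interface (θ₂ = 90°), so sin θ_c = V₁/V₂.
θ_c = arcsin(905/2023) = arcsin 0.4474 = 26.57°.

26.57°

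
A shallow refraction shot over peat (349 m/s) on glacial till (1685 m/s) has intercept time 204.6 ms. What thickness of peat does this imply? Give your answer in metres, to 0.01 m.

36.49 m

h = tᵢ·V₁·V₂ / (2·√(V₂²−V₁²)).
√(V₂²−V₁²) = √(1685² − 349²) = 1648.5 m/s.
h = 0.2046 s × 349 × 1685 / (2 × 1648.5) = 36.49 m.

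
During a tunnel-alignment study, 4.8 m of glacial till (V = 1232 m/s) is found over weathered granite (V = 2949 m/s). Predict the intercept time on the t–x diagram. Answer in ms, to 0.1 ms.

tᵢ = 2h·√(V₂²−V₁²)/(V₁V₂).
√(V₂²−V₁²) = √(2949²−1232²) = 2679.3 m/s.
tᵢ = 2·4.8·2679.3/(1232·2949) = 0.00708 s.

7.1 ms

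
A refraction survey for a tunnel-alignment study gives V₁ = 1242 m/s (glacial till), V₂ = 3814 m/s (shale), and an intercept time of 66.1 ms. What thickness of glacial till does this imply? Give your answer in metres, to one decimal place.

43.4 m

θ_c = arcsin(1242/3814) = 19.00°; cos θ_c = 0.9455.
tᵢ = 2h cos θ_c/V₁ ⇒ h = tᵢ·V₁/(2 cos θ_c) = 0.0661·1242/(2·0.9455) = 43.41 m.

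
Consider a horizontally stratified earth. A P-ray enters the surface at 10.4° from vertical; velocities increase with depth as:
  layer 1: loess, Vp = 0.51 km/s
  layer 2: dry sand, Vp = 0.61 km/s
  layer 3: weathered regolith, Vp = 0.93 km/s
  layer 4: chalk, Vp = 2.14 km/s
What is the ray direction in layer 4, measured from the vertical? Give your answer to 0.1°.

Ray parameter p = sin 10.4° / 0.51 = 3.5396e-01 s/km.
sin θ_4 = p·V_4 = 3.5396e-01 × 2.14 = 0.7575.
θ_4 = 49.24° from the vertical.

49.2°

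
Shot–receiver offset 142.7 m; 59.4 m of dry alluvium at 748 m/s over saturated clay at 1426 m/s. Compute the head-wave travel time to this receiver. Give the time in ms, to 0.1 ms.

235.3 ms

θ_c = arcsin(V₁/V₂) = arcsin(748/1426) = 31.64°, cos θ_c = 0.8514.
Intercept time tᵢ = 2h cos θ_c / V₁ = 2·59.4·0.8514/748 = 0.13522 s.
t = x/V₂ + tᵢ = 142.7/1426 + 0.13522 = 0.23529 s.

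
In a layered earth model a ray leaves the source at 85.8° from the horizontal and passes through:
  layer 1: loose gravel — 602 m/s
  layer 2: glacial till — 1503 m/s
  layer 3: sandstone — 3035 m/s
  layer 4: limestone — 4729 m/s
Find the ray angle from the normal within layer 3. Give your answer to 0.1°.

From the normal: θ₁ = 90° − 85.8° = 4.2°.
Ray parameter p = sin 4.2° / 602 = 1.2166e-04 s/m.
sin θ_3 = p·V_3 = 1.2166e-04 × 3035 = 0.3692.
θ_3 = 21.67° from the vertical.

21.7°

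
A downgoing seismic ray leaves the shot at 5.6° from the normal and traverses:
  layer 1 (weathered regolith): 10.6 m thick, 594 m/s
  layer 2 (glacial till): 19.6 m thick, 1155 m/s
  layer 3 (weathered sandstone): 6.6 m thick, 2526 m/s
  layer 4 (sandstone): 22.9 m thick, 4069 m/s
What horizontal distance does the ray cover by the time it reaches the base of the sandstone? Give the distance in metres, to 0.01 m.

Ray parameter p = sin 5.6° / 594 m/s = 1.6428e-04 s/m.
Layer 1: θ = 5.60°; offset = 10.6·tan 5.60° = 1.0393 m.
Layer 2: sin θ = p·1155 = 0.1897 → θ = 10.94°; offset = 19.6·tan 10.94° = 3.7878 m.
Layer 3: sin θ = p·2526 = 0.4150 → θ = 24.52°; offset = 6.6·tan 24.52° = 3.0103 m.
Layer 4: sin θ = p·4069 = 0.6685 → θ = 41.95°; offset = 22.9·tan 41.95° = 20.5818 m.
Total horizontal offset = 28.4192 m.

28.42 m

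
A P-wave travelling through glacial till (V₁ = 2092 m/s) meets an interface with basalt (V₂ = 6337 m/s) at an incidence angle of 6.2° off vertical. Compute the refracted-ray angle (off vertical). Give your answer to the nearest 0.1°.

Snell's law: sin θ₂ = (V₂/V₁)·sin θ₁ = (6337/2092)·sin 6.2° = 0.3271.
θ₂ = sin⁻¹(0.3271) = 19.10° (from vertical).

19.1°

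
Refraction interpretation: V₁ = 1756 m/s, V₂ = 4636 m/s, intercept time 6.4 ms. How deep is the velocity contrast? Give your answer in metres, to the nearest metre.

6 m

h = tᵢ·V₁·V₂ / (2·√(V₂²−V₁²)).
√(V₂²−V₁²) = √(4636² − 1756²) = 4290.6 m/s.
h = 0.0064 s × 1756 × 4636 / (2 × 4290.6) = 6.07 m.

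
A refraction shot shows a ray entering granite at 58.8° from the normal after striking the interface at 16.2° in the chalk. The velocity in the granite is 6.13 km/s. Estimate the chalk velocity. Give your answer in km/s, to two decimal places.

2.00 km/s

Snell's law: sin 16.2°/V₁ = sin 58.8°/V₂.
V₁ = V₂·sin 16.2°/sin 58.8° = 6.13 × 0.3262 = 2.00 km/s.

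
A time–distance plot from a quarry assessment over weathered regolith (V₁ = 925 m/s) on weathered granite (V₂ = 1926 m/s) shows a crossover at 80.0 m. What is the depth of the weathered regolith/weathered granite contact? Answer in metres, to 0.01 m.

h = (x_cross/2)·√((V₂−V₁)/(V₂+V₁)).
(V₂−V₁)/(V₂+V₁) = (1926−925)/(1926+925) = 0.3511; √ = 0.5925.
h = (80.0/2)·0.5925 = 23.70 m.

23.70 m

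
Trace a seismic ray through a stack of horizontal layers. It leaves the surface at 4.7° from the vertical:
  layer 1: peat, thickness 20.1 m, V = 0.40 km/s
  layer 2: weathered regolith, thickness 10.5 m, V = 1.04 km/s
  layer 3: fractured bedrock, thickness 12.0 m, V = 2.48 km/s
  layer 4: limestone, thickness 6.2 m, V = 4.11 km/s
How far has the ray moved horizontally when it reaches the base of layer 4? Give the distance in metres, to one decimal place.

p = sin θ₁/V₁ = sin 4.7°/0.40 = 2.0485e-01 s/km is conserved through the stack.
Layer 1: θ = 4.70°; offset = 20.1·tan 4.70° = 1.653 m.
Layer 2: sin θ = p·1.04 = 0.2130 → θ = 12.30°; offset = 10.5·tan 12.30° = 2.289 m.
Layer 3: sin θ = p·2.48 = 0.5080 → θ = 30.53°; offset = 12.0·tan 30.53° = 7.078 m.
Layer 4: sin θ = p·4.11 = 0.8419 → θ = 57.34°; offset = 6.2·tan 57.34° = 9.674 m.
Σ offsets = 20.693 m.

20.7 m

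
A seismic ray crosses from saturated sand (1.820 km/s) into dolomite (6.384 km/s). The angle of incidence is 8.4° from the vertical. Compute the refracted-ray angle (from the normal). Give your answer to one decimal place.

30.8°

sin θ₁/V₁ = sin θ₂/V₂ ⇒ sin θ₂ = 6.384·sin 8.4°/1.820 = 6.384·0.1461/1.820 = 0.5124.
θ₂ = sin⁻¹(0.5124) = 30.82° (from vertical).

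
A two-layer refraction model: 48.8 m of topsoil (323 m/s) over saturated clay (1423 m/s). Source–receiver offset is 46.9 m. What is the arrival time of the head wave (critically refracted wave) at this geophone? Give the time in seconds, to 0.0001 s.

0.3272 s

θ_c = arcsin(V₁/V₂) = arcsin(323/1423) = 13.12°, cos θ_c = 0.9739.
Intercept time tᵢ = 2h cos θ_c / V₁ = 2·48.8·0.9739/323 = 0.29428 s.
t = x/V₂ + tᵢ = 46.9/1423 + 0.29428 = 0.32724 s.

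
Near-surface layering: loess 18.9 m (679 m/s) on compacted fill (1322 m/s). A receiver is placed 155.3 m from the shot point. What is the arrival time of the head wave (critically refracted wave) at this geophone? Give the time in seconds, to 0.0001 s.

t = x/V₂ + 2h·√(V₂²−V₁²)/(V₁V₂).
√(V₂²−V₁²) = √(1322²−679²) = 1134.3 m/s; delay term = 2·18.9·1134.3/(679·1322) = 0.04777 s.
t = 155.3/1322 + 0.04777 = 0.16524 s.

0.1652 s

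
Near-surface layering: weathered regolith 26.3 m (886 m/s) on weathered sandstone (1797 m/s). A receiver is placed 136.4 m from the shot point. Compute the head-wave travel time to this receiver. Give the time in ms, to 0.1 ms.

θ_c = arcsin(V₁/V₂) = arcsin(886/1797) = 29.54°, cos θ_c = 0.8700.
Intercept time tᵢ = 2h cos θ_c / V₁ = 2·26.3·0.8700/886 = 0.05165 s.
t = x/V₂ + tᵢ = 136.4/1797 + 0.05165 = 0.12755 s.

127.6 ms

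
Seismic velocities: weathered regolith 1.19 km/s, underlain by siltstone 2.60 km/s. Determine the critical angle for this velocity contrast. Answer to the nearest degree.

27°

Critical incidence: sin θ_c = V₁/V₂ = 1.19/2.60 = 0.4577.
θ_c = arcsin 0.4577 = 27.24°.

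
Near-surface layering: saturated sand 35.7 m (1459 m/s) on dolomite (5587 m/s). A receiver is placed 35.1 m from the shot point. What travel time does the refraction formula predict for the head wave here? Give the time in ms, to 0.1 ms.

θ_c = arcsin(V₁/V₂) = arcsin(1459/5587) = 15.14°, cos θ_c = 0.9653.
Intercept time tᵢ = 2h cos θ_c / V₁ = 2·35.7·0.9653/1459 = 0.04724 s.
t = x/V₂ + tᵢ = 35.1/5587 + 0.04724 = 0.05352 s.

53.5 ms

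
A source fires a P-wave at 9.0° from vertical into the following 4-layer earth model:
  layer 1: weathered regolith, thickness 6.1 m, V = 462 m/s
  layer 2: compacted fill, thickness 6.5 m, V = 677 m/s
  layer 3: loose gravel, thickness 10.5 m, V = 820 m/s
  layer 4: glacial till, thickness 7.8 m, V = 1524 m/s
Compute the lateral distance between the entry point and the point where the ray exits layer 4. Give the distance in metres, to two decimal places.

10.23 m

Ray parameter p = sin 9.0° / 462 m/s = 3.3860e-04 s/m.
Layer 1: θ = 9.00°; offset = 6.1·tan 9.00° = 0.9661 m.
Layer 2: sin θ = p·677 = 0.2292 → θ = 13.25°; offset = 6.5·tan 13.25° = 1.5308 m.
Layer 3: sin θ = p·820 = 0.2777 → θ = 16.12°; offset = 10.5·tan 16.12° = 3.0347 m.
Layer 4: sin θ = p·1524 = 0.5160 → θ = 31.07°; offset = 7.8·tan 31.07° = 4.6990 m.
Summing the layer offsets gives 10.2306 m.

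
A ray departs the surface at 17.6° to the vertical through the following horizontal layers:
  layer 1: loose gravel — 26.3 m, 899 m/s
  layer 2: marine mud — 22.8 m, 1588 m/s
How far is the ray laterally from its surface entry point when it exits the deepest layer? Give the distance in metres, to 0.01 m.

Apply Snell's law at each interface; in layer i the horizontal offset is hᵢ·tan θᵢ.
Layer 1: θ = 17.60°; offset = 26.3·tan 17.60° = 8.3429 m.
Layer 2: sin θ = 1588·sin 17.6°/899 = 0.5341, θ = 32.28°; offset = 22.8·tan 32.28° = 14.4044 m.
Σ offsets = 22.7472 m.

22.75 m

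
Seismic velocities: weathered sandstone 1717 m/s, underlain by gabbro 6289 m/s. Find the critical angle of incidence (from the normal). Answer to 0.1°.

15.8°

Critical incidence: sin θ_c = V₁/V₂ = 1717/6289 = 0.2730.
θ_c = arcsin 0.2730 = 15.84°.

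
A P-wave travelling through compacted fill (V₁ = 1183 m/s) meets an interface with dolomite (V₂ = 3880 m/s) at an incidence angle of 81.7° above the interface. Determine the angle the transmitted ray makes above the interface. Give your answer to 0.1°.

Convert to the normal: θ₁ = 90° − 81.7° = 8.3°.
sin θ₁/V₁ = sin θ₂/V₂ ⇒ sin θ₂ = 3880·sin 8.3°/1183 = 3880·0.1444/1183 = 0.4735.
θ₂ = sin⁻¹(0.4735) = 28.26° (from vertical).
From the interface: 90° − 28.26° = 61.74°.

61.7°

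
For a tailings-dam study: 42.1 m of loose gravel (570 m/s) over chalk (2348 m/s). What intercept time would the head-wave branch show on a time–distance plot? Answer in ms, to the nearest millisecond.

θ_c = arcsin(V₁/V₂) = arcsin(570/2348) = 14.05°; cos θ_c = 0.9701.
tᵢ = 2h·cos θ_c / V₁ = 2·42.1·0.9701 / 570 = 0.14330 s.

143 ms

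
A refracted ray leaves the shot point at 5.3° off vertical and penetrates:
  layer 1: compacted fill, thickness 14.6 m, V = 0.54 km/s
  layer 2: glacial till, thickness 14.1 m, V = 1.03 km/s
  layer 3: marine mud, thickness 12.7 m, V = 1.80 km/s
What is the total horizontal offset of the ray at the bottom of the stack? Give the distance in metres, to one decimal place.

Apply Snell's law at each interface; in layer i the horizontal offset is hᵢ·tan θᵢ.
Layer 1: θ = 5.30°; offset = 14.6·tan 5.30° = 1.354 m.
Layer 2: sin θ = 1.03·sin 5.3°/0.54 = 0.1762, θ = 10.15°; offset = 14.1·tan 10.15° = 2.524 m.
Layer 3: sin θ = 1.80·sin 5.3°/0.54 = 0.3079, θ = 17.93°; offset = 12.7·tan 17.93° = 4.110 m.
Summing the layer offsets gives 7.988 m.

8.0 m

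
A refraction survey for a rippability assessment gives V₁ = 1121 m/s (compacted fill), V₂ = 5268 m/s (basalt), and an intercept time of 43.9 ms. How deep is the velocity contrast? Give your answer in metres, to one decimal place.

θ_c = arcsin(1121/5268) = 12.29°; cos θ_c = 0.9771.
tᵢ = 2h cos θ_c/V₁ ⇒ h = tᵢ·V₁/(2 cos θ_c) = 0.0439·1121/(2·0.9771) = 25.18 m.

25.2 m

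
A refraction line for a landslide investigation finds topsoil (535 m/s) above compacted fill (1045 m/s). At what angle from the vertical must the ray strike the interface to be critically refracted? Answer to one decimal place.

At critical incidence the refracted ray runs along the interface (θ₂ = 90°), so sin θ_c = V₁/V₂.
θ_c = arcsin(535/1045) = arcsin 0.5120 = 30.79°.

30.8°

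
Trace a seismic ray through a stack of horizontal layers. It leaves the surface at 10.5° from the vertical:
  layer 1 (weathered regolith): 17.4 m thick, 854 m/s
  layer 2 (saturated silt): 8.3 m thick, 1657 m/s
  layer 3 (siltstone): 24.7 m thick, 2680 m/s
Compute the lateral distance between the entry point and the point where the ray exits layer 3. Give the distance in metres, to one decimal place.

Ray parameter p = sin 10.5° / 854 m/s = 2.1339e-04 s/m.
Layer 1: θ = 10.50°; offset = 17.4·tan 10.50° = 3.225 m.
Layer 2: sin θ = p·1657 = 0.3536 → θ = 20.71°; offset = 8.3·tan 20.71° = 3.137 m.
Layer 3: sin θ = p·2680 = 0.5719 → θ = 34.88°; offset = 24.7·tan 34.88° = 17.219 m.
Summing the layer offsets gives 23.582 m.

23.6 m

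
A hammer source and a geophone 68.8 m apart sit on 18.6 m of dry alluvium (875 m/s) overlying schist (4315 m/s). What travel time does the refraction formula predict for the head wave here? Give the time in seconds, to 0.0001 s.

t = x/V₂ + 2h·√(V₂²−V₁²)/(V₁V₂).
√(V₂²−V₁²) = √(4315²−875²) = 4225.4 m/s; delay term = 2·18.6·4225.4/(875·4315) = 0.04163 s.
t = 68.8/4315 + 0.04163 = 0.05758 s.

0.0576 s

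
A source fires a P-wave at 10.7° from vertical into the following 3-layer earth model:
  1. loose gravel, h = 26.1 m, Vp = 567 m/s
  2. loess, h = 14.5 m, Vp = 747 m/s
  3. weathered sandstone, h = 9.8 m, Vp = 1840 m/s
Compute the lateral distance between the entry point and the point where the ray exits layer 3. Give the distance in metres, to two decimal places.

p = sin θ₁/V₁ = sin 10.7°/567 = 3.2745e-04 s/m is conserved through the stack.
Layer 1: θ = 10.70°; offset = 26.1·tan 10.70° = 4.9316 m.
Layer 2: sin θ = p·747 = 0.2446 → θ = 14.16°; offset = 14.5·tan 14.16° = 3.6579 m.
Layer 3: sin θ = p·1840 = 0.6025 → θ = 37.05°; offset = 9.8·tan 37.05° = 7.3983 m.
Summing the layer offsets gives 15.9879 m.

15.99 m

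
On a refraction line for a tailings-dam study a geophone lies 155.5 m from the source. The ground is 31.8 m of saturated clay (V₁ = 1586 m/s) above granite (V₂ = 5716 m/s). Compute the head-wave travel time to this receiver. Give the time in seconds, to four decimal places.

0.0657 s

t = x/V₂ + 2h·√(V₂²−V₁²)/(V₁V₂).
√(V₂²−V₁²) = √(5716²−1586²) = 5491.6 m/s; delay term = 2·31.8·5491.6/(1586·5716) = 0.03853 s.
t = 155.5/5716 + 0.03853 = 0.06573 s.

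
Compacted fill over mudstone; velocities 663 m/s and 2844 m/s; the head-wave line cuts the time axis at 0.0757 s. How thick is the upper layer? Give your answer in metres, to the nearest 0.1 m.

25.8 m

θ_c = arcsin(663/2844) = 13.48°; cos θ_c = 0.9724.
tᵢ = 2h cos θ_c/V₁ ⇒ h = tᵢ·V₁/(2 cos θ_c) = 0.0757·663/(2·0.9724) = 25.81 m.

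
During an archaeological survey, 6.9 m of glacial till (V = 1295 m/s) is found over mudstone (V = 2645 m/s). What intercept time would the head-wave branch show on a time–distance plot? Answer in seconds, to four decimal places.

0.0093 s

θ_c = arcsin(V₁/V₂) = arcsin(1295/2645) = 29.31°; cos θ_c = 0.8719.
tᵢ = 2h·cos θ_c / V₁ = 2·6.9·0.8719 / 1295 = 0.00929 s.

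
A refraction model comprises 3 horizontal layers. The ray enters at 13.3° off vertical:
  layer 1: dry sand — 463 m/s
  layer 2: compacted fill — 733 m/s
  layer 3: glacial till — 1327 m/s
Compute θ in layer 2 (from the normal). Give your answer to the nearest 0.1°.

Ray parameter p = sin 13.3° / 463 = 4.9687e-04 s/m.
sin θ_2 = p·V_2 = 4.9687e-04 × 733 = 0.3642.
θ_2 = 21.36° from the vertical.

21.4°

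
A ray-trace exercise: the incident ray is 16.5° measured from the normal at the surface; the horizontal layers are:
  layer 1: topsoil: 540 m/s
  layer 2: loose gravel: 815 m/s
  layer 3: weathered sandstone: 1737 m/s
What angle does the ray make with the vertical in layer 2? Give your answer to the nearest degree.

Snell's law across each interface conserves sin θ / V, so sin θ_2 = V_2·sin θ₁/V₁.
sin θ_2 = 815 × sin 16.5° / 540 = 0.4287.
θ_2 = 25.38° from the vertical.

25°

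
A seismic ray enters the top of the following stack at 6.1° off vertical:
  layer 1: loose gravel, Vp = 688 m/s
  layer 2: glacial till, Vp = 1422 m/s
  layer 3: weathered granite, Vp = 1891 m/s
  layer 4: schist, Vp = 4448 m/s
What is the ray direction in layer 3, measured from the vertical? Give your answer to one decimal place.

Ray parameter p = sin 6.1° / 688 = 1.5445e-04 s/m.
sin θ_3 = p·V_3 = 1.5445e-04 × 1891 = 0.2921.
θ_3 = 16.98° from the vertical.

17.0°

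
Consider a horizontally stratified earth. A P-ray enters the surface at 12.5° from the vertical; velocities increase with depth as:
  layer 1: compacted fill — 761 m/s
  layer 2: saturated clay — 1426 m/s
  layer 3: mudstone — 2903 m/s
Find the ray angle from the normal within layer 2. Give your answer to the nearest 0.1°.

Ray parameter p = sin 12.5° / 761 = 2.8441e-04 s/m.
sin θ_2 = p·V_2 = 2.8441e-04 × 1426 = 0.4056.
θ_2 = arcsin 0.4056 = 23.93°.

23.9°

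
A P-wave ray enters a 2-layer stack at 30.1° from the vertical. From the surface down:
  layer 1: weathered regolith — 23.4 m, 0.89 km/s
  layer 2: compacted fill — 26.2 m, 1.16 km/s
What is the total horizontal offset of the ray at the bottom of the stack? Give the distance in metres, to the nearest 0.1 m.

36.2 m

p = sin θ₁/V₁ = sin 30.1°/0.89 = 5.6350e-01 s/km is conserved through the stack.
Layer 1: θ = 30.10°; offset = 23.4·tan 30.10° = 13.565 m.
Layer 2: sin θ = p·1.16 = 0.6537 → θ = 40.82°; offset = 26.2·tan 40.82° = 22.629 m.
Σ offsets = 36.194 m.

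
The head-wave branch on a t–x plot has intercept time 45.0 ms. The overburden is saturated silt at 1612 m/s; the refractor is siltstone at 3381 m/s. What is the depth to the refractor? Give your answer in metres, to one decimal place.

h = tᵢ·V₁·V₂ / (2·√(V₂²−V₁²)).
√(V₂²−V₁²) = √(3381² − 1612²) = 2972.0 m/s.
h = 0.045 s × 1612 × 3381 / (2 × 2972.0) = 41.26 m.

41.3 m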